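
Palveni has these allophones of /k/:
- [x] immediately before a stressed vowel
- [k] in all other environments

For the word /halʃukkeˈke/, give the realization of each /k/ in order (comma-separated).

Occurrence 1 (position 6): no conditioning environment matches → elsewhere allophone [k].
Occurrence 2 (position 7): no conditioning environment matches → elsewhere allophone [k].
Occurrence 3 (position 9): immediately before a stressed vowel → [x].

[k], [k], [x]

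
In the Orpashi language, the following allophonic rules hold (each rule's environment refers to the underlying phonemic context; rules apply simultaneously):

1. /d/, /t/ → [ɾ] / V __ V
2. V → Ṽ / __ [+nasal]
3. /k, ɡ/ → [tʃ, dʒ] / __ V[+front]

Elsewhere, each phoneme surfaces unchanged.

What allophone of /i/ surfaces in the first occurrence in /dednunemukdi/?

[i]

/i/ (word-final) is in the target of rule 2 but the environment (before a nasal consonant) is not met → [i].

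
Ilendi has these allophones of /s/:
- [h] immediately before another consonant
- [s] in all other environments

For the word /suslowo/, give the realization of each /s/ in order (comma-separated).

Occurrence 1 (position 1): no conditioning environment matches → elsewhere allophone [s].
Occurrence 2 (position 3): immediately before another consonant → [h].

[s], [h]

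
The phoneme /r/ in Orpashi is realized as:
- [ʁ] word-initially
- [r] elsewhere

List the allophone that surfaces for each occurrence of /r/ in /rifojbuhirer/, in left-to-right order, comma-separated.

Occurrence 1 (position 1): word-initially → [ʁ].
Occurrence 2 (position 10): no conditioning environment matches → elsewhere allophone [r].
Occurrence 3 (position 12): no conditioning environment matches → elsewhere allophone [r].

[ʁ], [r], [r]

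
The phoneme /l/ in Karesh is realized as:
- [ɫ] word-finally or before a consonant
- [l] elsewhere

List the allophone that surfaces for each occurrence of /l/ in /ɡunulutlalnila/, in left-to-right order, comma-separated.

Occurrence 1 (position 5): no conditioning environment matches → elsewhere allophone [l].
Occurrence 2 (position 8): no conditioning environment matches → elsewhere allophone [l].
Occurrence 3 (position 10): word-finally or before a consonant → [ɫ].
Occurrence 4 (position 13): no conditioning environment matches → elsewhere allophone [l].

[l], [l], [ɫ], [l]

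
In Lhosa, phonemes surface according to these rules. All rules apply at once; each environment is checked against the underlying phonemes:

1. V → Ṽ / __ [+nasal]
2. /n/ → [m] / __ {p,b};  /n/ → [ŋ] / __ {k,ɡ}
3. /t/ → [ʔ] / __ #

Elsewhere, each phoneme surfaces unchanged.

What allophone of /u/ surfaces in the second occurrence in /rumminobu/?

[u]

/u/ (word-final): rule 1 targets it, but not before a nasal consonant → unchanged [u].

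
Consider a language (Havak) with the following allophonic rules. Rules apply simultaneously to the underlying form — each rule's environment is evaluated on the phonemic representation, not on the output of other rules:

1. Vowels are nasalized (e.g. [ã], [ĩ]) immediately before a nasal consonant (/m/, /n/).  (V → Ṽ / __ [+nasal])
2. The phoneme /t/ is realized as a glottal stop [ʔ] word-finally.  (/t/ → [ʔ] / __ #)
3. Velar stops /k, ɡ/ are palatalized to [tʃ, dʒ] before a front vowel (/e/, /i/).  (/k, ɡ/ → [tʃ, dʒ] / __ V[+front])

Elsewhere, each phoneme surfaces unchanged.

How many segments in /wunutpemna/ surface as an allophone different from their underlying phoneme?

2

Segments that undergo a rule: /u/ → [ũ] (rule 1); /e/ → [ẽ] (rule 1).
All other segments surface unchanged.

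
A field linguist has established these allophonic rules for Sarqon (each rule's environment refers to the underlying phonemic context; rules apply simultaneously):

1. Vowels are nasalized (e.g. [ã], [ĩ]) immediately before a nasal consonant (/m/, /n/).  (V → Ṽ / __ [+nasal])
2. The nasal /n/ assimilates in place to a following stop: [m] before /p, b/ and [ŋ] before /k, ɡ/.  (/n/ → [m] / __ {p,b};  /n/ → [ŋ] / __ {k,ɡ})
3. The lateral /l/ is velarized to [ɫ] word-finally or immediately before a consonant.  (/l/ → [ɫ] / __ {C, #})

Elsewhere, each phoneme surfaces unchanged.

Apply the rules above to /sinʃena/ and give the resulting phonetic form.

[sĩnʃẽna]

/s/ stays [s].
Rule 1 applies to /i/ (between /s/ and /n/: before a nasal consonant) → [ĩ].
/n/ (between /i/ and /ʃ/) fails the environment for rule 2, so it stays [n].
/ʃ/ (between /n/ and /e/) is unaffected → [ʃ].
/e/ (between /ʃ/ and /n/) occurs before a nasal consonant → [ẽ] by rule 1.
/n/ — between /e/ and /a/; rule 2 does not apply here → [n].
/a/ — word-final; rule 1 does not apply here → [a].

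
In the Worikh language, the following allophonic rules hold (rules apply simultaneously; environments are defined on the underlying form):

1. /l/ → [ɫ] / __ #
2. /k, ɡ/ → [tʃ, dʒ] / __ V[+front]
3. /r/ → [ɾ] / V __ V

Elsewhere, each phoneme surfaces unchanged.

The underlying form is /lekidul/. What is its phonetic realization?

/l/ (word-initial) is in the target of rule 1 but the environment (word-finally) is not met → [l].
/e/ (between /l/ and /k/): no rule targets it → [e].
/k/ (between /e/ and /i/): before a front vowel, so rule 2 applies → [tʃ].
/i/ (between /k/ and /d/) is unaffected → [i].
/d/ (between /i/ and /u/): no rule targets it → [d].
/u/ stays [u].
/l/ meets the environment for rule 1 (word-finally) → [ɫ].

[letʃiduɫ]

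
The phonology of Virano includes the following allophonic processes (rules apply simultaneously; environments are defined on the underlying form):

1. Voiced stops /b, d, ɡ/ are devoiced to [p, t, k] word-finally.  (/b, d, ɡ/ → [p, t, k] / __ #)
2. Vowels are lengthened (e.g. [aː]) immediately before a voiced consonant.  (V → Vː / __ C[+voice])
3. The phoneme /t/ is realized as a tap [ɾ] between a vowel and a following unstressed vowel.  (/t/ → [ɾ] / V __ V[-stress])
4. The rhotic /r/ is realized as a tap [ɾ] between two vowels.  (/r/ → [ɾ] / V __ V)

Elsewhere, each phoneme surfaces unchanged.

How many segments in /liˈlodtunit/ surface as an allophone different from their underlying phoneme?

3

Segments that undergo a rule: /i/ → [iː] (rule 2); /o/ → [oː] (rule 2); /u/ → [uː] (rule 2).
All other segments surface unchanged.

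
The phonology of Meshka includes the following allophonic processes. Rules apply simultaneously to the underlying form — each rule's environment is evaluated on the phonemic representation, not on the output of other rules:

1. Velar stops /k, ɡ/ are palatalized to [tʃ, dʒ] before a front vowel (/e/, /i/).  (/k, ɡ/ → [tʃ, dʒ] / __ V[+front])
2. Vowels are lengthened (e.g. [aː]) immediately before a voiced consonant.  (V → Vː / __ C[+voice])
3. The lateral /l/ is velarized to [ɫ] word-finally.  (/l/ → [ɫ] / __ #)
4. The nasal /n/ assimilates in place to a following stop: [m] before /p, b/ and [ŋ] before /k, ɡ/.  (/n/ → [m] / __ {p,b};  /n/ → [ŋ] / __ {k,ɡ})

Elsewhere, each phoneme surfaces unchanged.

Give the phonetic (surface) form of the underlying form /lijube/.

/l/ (word-initial) fails the environment for rule 3, so it stays [l].
/i/ — between /l/ and /j/, before a voiced consonant — surfaces as [iː] (rule 2).
/u/ — between /j/ and /b/, before a voiced consonant — surfaces as [uː] (rule 2).
/e/ (word-final) fails the environment for rule 2, so it stays [e].

[liːjuːbe]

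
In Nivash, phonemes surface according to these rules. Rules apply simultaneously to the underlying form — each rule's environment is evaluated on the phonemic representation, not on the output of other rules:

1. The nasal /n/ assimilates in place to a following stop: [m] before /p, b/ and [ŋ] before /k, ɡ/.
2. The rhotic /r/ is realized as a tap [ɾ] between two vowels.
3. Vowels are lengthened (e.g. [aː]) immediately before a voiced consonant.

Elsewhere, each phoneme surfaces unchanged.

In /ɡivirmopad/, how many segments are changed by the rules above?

3

Segments that undergo a rule: /i/ → [iː] (rule 3); /i/ → [iː] (rule 3); /a/ → [aː] (rule 3).
All other segments surface unchanged.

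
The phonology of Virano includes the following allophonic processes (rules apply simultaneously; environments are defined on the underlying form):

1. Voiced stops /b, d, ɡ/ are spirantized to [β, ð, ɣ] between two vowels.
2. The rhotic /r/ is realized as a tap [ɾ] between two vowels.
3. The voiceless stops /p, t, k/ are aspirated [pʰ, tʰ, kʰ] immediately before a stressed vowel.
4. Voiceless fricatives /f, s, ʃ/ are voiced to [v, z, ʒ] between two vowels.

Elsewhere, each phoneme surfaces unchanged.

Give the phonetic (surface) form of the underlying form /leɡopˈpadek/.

/l/ (word-initial) is unaffected → [l].
/e/ stays [e].
/ɡ/ (between /e/ and /o/): between two vowels, so rule 1 applies → [ɣ].
/o/ (between /ɡ/ and /p/) is unaffected → [o].
/p/ (between /o/ and /p/) is in the target of rule 3 but the environment (immediately before a stressed vowel) is not met → [p].
Rule 3 applies to /p/ (between /p/ and /a/: immediately before a stressed vowel) → [pʰ].
/a/ (between /p/ and /d/) is unaffected → [a].
/d/ — between /a/ and /e/, between two vowels — surfaces as [ð] (rule 1).
/e/ stays [e].
/k/ (word-final) fails the environment for rule 3, so it stays [k].

[leɣopˈpʰaðek]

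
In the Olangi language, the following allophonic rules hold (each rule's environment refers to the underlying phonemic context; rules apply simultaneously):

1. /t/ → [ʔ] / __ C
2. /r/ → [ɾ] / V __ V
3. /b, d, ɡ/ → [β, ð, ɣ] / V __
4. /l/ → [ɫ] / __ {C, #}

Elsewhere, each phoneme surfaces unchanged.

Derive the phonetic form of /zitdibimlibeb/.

Rule 1 applies to /t/ (between /i/ and /d/: immediately before a consonant) → [ʔ].
/d/ (between /t/ and /i/): rule 3 targets it, but not immediately after a vowel → unchanged [d].
Rule 3 applies to /b/ (between /i/ and /i/: immediately after a vowel) → [β].
/l/ — between /m/ and /i/; rule 4 does not apply here → [l].
/b/ (between /i/ and /e/) occurs immediately after a vowel → [β] by rule 3.
/b/ (word-final): immediately after a vowel, so rule 3 applies → [β].

[ziʔdiβimliβeβ]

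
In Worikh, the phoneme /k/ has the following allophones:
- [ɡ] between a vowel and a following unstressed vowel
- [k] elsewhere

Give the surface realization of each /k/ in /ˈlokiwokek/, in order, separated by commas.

Occurrence 1 (position 3): between a vowel and a following unstressed vowel → [ɡ].
Occurrence 2 (position 7): between a vowel and a following unstressed vowel → [ɡ].
Occurrence 3 (position 9): no conditioning environment matches → elsewhere allophone [k].

[ɡ], [ɡ], [k]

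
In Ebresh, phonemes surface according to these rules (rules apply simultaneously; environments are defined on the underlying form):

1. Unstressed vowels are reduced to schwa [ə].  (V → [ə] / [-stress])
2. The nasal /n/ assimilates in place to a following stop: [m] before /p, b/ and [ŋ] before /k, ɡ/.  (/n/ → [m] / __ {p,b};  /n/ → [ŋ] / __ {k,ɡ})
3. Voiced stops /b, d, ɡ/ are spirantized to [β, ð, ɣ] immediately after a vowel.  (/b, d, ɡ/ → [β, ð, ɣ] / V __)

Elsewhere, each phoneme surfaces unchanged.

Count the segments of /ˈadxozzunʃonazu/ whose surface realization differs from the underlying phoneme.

Segments that undergo a rule: /d/ → [ð] (rule 3); /o/ → [ə] (rule 1); /u/ → [ə] (rule 1); /o/ → [ə] (rule 1); /a/ → [ə] (rule 1); /u/ → [ə] (rule 1).
All other segments surface unchanged.

6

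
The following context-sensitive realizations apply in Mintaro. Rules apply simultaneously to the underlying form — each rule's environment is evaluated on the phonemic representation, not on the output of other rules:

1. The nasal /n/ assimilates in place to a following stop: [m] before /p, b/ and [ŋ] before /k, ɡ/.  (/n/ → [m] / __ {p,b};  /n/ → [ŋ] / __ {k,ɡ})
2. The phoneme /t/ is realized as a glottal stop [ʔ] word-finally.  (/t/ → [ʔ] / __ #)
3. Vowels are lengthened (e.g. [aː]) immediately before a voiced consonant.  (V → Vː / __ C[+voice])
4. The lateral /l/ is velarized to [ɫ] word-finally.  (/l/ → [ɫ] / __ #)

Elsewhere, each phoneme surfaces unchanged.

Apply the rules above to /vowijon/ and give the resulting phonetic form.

/v/ (word-initial) is unaffected → [v].
Rule 3 applies to /o/ (between /v/ and /w/: before a voiced consonant) → [oː].
/w/ — not in any rule's target class → [w].
/i/ — between /w/ and /j/, before a voiced consonant — surfaces as [iː] (rule 3).
/j/ (between /i/ and /o/) is unaffected → [j].
/o/ — between /j/ and /n/, before a voiced consonant — surfaces as [oː] (rule 3).
/n/ — word-final; rule 1 does not apply here → [n].

[voːwiːjoːn]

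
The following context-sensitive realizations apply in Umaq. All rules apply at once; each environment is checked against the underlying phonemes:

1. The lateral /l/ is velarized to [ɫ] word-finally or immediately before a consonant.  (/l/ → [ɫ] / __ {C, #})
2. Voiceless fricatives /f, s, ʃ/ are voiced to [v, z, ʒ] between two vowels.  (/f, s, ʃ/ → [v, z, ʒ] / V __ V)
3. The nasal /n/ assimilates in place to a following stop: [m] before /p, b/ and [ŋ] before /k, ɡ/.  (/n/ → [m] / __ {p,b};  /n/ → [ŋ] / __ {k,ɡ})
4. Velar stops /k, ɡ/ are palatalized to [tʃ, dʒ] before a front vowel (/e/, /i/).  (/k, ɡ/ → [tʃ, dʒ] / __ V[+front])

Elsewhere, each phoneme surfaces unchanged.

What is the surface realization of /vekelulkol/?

/v/ (word-initial) is unaffected → [v].
/e/ (between /v/ and /k/) is unaffected → [e].
/k/ (between /e/ and /e/) occurs before a front vowel → [tʃ] by rule 4.
/e/ (between /k/ and /l/): no rule targets it → [e].
/l/ (between /e/ and /u/): rule 1 targets it, but not word-finally or immediately before a consonant → unchanged [l].
/u/ (between /l/ and /l/) is unaffected → [u].
/l/ (between /u/ and /k/) occurs word-finally or immediately before a consonant → [ɫ] by rule 1.
/k/ — between /l/ and /o/; rule 4 does not apply here → [k].
/o/ (between /k/ and /l/): no rule targets it → [o].
/l/ (word-final) occurs word-finally or immediately before a consonant → [ɫ] by rule 1.

[vetʃeluɫkoɫ]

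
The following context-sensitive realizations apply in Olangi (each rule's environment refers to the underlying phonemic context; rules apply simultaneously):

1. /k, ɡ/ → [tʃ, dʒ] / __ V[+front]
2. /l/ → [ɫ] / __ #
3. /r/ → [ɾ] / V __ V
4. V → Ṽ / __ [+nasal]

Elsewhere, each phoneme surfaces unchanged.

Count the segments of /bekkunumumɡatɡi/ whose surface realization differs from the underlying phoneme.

Segments that undergo a rule: /u/ → [ũ] (rule 4); /u/ → [ũ] (rule 4); /u/ → [ũ] (rule 4); /ɡ/ → [dʒ] (rule 1).
All other segments surface unchanged.

4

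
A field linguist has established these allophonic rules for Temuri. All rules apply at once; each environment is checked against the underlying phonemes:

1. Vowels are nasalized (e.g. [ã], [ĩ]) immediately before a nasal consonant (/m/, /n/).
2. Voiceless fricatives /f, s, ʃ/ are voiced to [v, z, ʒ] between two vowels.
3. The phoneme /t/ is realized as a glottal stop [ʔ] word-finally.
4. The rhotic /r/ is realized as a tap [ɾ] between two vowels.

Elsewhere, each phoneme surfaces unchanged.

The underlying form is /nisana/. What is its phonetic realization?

/n/ (word-initial): no rule targets it → [n].
/i/ — between /n/ and /s/; rule 1 does not apply here → [i].
/s/ (between /i/ and /a/) occurs between two vowels → [z] by rule 2.
/a/ meets the environment for rule 1 (before a nasal consonant) → [ã].
/n/ (between /a/ and /a/) is unaffected → [n].
/a/ (word-final) is in the target of rule 1 but the environment (before a nasal consonant) is not met → [a].

[nizãna]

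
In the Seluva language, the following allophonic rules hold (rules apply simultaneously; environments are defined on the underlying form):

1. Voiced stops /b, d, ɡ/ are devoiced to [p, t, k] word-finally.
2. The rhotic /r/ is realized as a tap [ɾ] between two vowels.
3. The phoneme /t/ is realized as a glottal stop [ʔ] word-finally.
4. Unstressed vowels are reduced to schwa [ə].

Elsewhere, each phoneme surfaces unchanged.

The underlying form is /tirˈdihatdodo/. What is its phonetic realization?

[tərˈdihətdədə]

/t/ (word-initial): rule 3 targets it, but not word-finally → unchanged [t].
/i/ (between /t/ and /r/): in an unstressed syllable, so rule 4 applies → [ə].
/r/ (between /i/ and /d/): rule 2 targets it, but not between two vowels → unchanged [r].
/d/ — between /r/ and /i/; rule 1 does not apply here → [d].
/i/ (between /d/ and /h/): rule 4 targets it, but not in an unstressed syllable → unchanged [i].
/h/ (between /i/ and /a/): no rule targets it → [h].
/a/ (between /h/ and /t/) occurs in an unstressed syllable → [ə] by rule 4.
/t/ (between /a/ and /d/) fails the environment for rule 3, so it stays [t].
/d/ (between /t/ and /o/) is in the target of rule 1 but the environment (word-finally) is not met → [d].
/o/ (between /d/ and /d/) occurs in an unstressed syllable → [ə] by rule 4.
/d/ (between /o/ and /o/) fails the environment for rule 1, so it stays [d].
/o/ (word-final) occurs in an unstressed syllable → [ə] by rule 4.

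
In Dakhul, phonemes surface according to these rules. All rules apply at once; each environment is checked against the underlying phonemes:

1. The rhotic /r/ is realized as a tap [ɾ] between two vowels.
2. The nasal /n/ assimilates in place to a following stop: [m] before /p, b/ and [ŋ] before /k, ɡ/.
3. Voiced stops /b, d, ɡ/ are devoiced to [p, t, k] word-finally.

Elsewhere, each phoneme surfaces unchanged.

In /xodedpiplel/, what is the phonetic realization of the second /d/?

[d]

/d/ (between /e/ and /p/) fails the environment for rule 3, so it stays [d].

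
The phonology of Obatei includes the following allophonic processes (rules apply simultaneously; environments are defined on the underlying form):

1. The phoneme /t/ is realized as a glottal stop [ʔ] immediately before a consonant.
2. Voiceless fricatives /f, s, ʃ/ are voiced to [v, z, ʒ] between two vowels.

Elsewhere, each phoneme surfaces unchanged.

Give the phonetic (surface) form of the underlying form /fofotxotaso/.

[fovoʔxotazo]

/f/ (word-initial) is in the target of rule 2 but the environment (between two vowels) is not met → [f].
/o/ (between /f/ and /f/): no rule targets it → [o].
/f/ — between /o/ and /o/, between two vowels — surfaces as [v] (rule 2).
/o/ (between /f/ and /t/) is unaffected → [o].
/t/ (between /o/ and /x/): immediately before a consonant, so rule 1 applies → [ʔ].
/x/ stays [x].
/o/ (between /x/ and /t/): no rule targets it → [o].
/t/ (between /o/ and /a/): rule 1 targets it, but not immediately before a consonant → unchanged [t].
/a/ (between /t/ and /s/) is unaffected → [a].
/s/ — between /a/ and /o/, between two vowels — surfaces as [z] (rule 2).
/o/ (word-final) is unaffected → [o].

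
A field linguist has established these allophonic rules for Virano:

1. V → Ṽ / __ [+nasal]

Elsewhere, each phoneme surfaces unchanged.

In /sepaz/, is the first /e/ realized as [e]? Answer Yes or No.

/e/ (between /s/ and /p/) fails the environment for rule 1, so it stays [e].
The actual realization is [e], which matches [e].

Yes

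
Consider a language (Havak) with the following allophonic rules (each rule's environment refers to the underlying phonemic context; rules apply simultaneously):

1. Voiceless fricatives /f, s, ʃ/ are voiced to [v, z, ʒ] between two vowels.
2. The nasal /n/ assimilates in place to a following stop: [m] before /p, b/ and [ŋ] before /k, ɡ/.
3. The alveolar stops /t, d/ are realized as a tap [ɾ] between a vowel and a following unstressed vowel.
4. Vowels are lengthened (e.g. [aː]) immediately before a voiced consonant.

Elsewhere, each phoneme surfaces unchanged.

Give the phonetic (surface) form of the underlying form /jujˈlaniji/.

[juːjˈlaːniːji]

Rule 4 applies to /u/ (between /j/ and /j/: before a voiced consonant) → [uː].
/a/ meets the environment for rule 4 (before a voiced consonant) → [aː].
/n/ — between /a/ and /i/; rule 2 does not apply here → [n].
/i/ (between /n/ and /j/) occurs before a voiced consonant → [iː] by rule 4.
/i/ — word-final; rule 4 does not apply here → [i].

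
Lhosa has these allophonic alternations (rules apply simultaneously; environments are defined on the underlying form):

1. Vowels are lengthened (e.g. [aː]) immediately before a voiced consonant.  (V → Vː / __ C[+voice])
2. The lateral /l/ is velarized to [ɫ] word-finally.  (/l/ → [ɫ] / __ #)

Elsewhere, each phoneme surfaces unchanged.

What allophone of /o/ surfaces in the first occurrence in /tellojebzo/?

/o/ (between /l/ and /j/) occurs before a voiced consonant → [oː] by rule 1.

[oː]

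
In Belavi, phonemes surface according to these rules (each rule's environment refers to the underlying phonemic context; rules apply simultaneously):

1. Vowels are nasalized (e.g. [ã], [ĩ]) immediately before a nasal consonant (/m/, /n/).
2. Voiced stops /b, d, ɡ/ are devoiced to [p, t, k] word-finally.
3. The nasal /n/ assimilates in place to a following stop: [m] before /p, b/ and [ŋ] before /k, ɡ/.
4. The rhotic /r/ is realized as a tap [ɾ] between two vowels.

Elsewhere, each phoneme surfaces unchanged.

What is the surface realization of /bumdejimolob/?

[bũmdejĩmolop]

/b/ (word-initial): rule 2 targets it, but not word-finally → unchanged [b].
/u/ (between /b/ and /m/) occurs before a nasal consonant → [ũ] by rule 1.
/m/ (between /u/ and /d/): no rule targets it → [m].
/d/ (between /m/ and /e/): rule 2 targets it, but not word-finally → unchanged [d].
/e/ (between /d/ and /j/) is in the target of rule 1 but the environment (before a nasal consonant) is not met → [e].
/j/ stays [j].
/i/ — between /j/ and /m/, before a nasal consonant — surfaces as [ĩ] (rule 1).
/m/ (between /i/ and /o/): no rule targets it → [m].
/o/ — between /m/ and /l/; rule 1 does not apply here → [o].
/l/ (between /o/ and /o/) is unaffected → [l].
/o/ — between /l/ and /b/; rule 1 does not apply here → [o].
/b/ (word-final): word-finally, so rule 2 applies → [p].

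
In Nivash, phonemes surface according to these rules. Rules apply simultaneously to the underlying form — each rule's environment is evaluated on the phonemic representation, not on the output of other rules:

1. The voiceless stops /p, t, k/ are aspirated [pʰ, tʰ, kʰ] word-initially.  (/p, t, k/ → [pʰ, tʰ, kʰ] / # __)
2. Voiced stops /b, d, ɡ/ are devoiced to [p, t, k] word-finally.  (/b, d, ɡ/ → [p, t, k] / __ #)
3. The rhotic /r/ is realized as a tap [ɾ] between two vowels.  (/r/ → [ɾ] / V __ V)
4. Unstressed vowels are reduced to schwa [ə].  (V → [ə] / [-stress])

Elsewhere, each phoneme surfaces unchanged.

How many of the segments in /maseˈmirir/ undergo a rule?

Segments that undergo a rule: /a/ → [ə] (rule 4); /e/ → [ə] (rule 4); /r/ → [ɾ] (rule 3); /i/ → [ə] (rule 4).
All other segments surface unchanged.

4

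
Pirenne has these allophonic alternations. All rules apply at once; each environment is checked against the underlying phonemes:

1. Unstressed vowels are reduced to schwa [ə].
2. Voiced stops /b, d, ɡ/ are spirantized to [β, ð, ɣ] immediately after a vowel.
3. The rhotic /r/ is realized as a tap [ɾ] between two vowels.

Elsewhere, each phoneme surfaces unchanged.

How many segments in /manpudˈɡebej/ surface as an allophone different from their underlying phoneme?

5

Segments that undergo a rule: /a/ → [ə] (rule 1); /u/ → [ə] (rule 1); /d/ → [ð] (rule 2); /b/ → [β] (rule 2); /e/ → [ə] (rule 1).
All other segments surface unchanged.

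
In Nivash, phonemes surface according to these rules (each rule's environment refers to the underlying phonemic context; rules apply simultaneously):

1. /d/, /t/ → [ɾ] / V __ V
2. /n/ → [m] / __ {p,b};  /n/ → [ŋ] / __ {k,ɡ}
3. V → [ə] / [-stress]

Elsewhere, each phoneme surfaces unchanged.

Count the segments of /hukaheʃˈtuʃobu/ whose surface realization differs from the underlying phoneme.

5

Segments that undergo a rule: /u/ → [ə] (rule 3); /a/ → [ə] (rule 3); /e/ → [ə] (rule 3); /o/ → [ə] (rule 3); /u/ → [ə] (rule 3).
All other segments surface unchanged.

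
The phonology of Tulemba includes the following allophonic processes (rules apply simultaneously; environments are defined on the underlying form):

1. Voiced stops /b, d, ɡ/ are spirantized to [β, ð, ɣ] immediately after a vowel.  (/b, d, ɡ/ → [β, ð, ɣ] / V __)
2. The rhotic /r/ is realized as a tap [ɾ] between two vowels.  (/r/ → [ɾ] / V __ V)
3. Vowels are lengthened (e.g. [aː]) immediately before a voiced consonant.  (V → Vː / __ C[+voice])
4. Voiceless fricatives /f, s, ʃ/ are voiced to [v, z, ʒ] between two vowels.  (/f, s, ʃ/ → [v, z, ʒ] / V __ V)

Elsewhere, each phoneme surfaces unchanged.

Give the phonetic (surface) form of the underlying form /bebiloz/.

/b/ (word-initial): rule 1 targets it, but not immediately after a vowel → unchanged [b].
/e/ meets the environment for rule 3 (before a voiced consonant) → [eː].
/b/ — between /e/ and /i/, immediately after a vowel — surfaces as [β] (rule 1).
/i/ — between /b/ and /l/, before a voiced consonant — surfaces as [iː] (rule 3).
/l/ stays [l].
Rule 3 applies to /o/ (between /l/ and /z/: before a voiced consonant) → [oː].
/z/ — not in any rule's target class → [z].

[beːβiːloːz]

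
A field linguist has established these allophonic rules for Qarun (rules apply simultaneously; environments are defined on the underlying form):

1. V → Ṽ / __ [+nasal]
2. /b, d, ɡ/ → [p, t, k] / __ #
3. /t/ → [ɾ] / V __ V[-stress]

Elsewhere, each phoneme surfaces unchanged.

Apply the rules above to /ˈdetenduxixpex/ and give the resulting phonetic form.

/d/ (word-initial): rule 2 targets it, but not word-finally → unchanged [d].
/e/ (between /d/ and /t/) fails the environment for rule 1, so it stays [e].
Rule 3 applies to /t/ (between /e/ and /e/: between a vowel and a following unstressed vowel) → [ɾ].
/e/ — between /t/ and /n/, before a nasal consonant — surfaces as [ẽ] (rule 1).
/d/ (between /n/ and /u/) is in the target of rule 2 but the environment (word-finally) is not met → [d].
/u/ (between /d/ and /x/) fails the environment for rule 1, so it stays [u].
/i/ (between /x/ and /x/): rule 1 targets it, but not before a nasal consonant → unchanged [i].
/e/ (between /p/ and /x/): rule 1 targets it, but not before a nasal consonant → unchanged [e].

[ˈdeɾẽnduxixpex]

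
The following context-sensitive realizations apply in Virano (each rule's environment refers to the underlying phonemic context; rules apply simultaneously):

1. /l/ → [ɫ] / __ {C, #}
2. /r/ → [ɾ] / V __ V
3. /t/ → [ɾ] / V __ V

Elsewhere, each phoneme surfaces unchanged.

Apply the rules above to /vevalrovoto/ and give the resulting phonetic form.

/v/ (word-initial) is unaffected → [v].
/e/ (between /v/ and /v/) is unaffected → [e].
/v/ stays [v].
/a/ (between /v/ and /l/) is unaffected → [a].
/l/ (between /a/ and /r/) occurs word-finally or immediately before a consonant → [ɫ] by rule 1.
/r/ (between /l/ and /o/) fails the environment for rule 2, so it stays [r].
/o/ stays [o].
/v/ — not in any rule's target class → [v].
/o/ (between /v/ and /t/): no rule targets it → [o].
/t/ meets the environment for rule 3 (between two vowels) → [ɾ].
/o/ — not in any rule's target class → [o].

[vevaɫrovoɾo]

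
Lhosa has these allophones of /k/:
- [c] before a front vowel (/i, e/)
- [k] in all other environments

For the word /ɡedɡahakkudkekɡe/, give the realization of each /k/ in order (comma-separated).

Occurrence 1 (position 8): no conditioning environment matches → elsewhere allophone [k].
Occurrence 2 (position 9): no conditioning environment matches → elsewhere allophone [k].
Occurrence 3 (position 12): before a front vowel → [c].
Occurrence 4 (position 14): no conditioning environment matches → elsewhere allophone [k].

[k], [k], [c], [k]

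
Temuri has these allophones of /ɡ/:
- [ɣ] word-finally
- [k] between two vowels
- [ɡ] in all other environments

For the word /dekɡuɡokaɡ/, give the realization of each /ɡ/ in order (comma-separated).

[ɡ], [k], [ɣ]

Occurrence 1 (position 4): no conditioning environment matches → elsewhere allophone [ɡ].
Occurrence 2 (position 6): between two vowels → [k].
Occurrence 3 (position 10): word-finally → [ɣ].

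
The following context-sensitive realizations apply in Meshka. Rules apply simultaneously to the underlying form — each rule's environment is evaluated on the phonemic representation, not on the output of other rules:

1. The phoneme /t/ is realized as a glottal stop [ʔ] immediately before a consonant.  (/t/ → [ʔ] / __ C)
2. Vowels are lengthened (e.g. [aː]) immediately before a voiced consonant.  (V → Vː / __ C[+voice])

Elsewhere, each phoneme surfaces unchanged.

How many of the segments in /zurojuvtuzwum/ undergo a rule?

5

Segments that undergo a rule: /u/ → [uː] (rule 2); /o/ → [oː] (rule 2); /u/ → [uː] (rule 2); /u/ → [uː] (rule 2); /u/ → [uː] (rule 2).
All other segments surface unchanged.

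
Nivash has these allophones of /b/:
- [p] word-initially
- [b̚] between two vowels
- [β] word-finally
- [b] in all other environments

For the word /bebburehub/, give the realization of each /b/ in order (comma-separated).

Occurrence 1 (position 1): word-initially → [p].
Occurrence 2 (position 3): no conditioning environment matches → elsewhere allophone [b].
Occurrence 3 (position 4): no conditioning environment matches → elsewhere allophone [b].
Occurrence 4 (position 10): word-finally → [β].

[p], [b], [b], [β]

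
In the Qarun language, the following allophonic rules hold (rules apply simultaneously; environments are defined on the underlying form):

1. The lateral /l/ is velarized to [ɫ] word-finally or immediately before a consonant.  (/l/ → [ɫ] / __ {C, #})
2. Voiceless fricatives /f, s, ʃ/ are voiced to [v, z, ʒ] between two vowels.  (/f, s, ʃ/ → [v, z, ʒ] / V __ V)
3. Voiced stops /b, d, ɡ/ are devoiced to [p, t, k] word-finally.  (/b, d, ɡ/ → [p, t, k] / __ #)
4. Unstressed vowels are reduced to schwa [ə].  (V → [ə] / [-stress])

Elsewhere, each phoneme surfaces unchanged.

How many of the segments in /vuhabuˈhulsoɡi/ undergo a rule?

Segments that undergo a rule: /u/ → [ə] (rule 4); /a/ → [ə] (rule 4); /u/ → [ə] (rule 4); /l/ → [ɫ] (rule 1); /o/ → [ə] (rule 4); /i/ → [ə] (rule 4).
All other segments surface unchanged.

6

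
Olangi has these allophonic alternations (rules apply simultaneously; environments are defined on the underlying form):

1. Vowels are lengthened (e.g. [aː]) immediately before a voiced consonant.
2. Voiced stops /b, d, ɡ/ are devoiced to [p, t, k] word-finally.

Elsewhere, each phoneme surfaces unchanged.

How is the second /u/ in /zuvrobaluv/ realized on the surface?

[uː]

/u/ (between /l/ and /v/): before a voiced consonant, so rule 1 applies → [uː].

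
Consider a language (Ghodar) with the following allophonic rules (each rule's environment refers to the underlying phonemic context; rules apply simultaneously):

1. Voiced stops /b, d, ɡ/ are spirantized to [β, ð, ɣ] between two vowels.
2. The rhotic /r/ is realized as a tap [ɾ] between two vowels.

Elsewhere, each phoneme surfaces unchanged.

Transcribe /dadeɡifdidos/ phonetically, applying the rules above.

[daðeɣifdiðos]

/d/ (word-initial) fails the environment for rule 1, so it stays [d].
Rule 1 applies to /d/ (between /a/ and /e/: between two vowels) → [ð].
Rule 1 applies to /ɡ/ (between /e/ and /i/: between two vowels) → [ɣ].
/d/ — between /f/ and /i/; rule 1 does not apply here → [d].
/d/ (between /i/ and /o/): between two vowels, so rule 1 applies → [ð].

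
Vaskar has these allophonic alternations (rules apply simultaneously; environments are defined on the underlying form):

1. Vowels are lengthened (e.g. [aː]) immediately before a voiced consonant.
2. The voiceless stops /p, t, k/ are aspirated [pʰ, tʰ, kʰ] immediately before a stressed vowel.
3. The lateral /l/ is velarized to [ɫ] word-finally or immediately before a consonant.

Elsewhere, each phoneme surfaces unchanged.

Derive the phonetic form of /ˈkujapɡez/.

[ˈkʰuːjapɡeːz]

/k/ (word-initial) occurs immediately before a stressed vowel → [kʰ] by rule 2.
/u/ (between /k/ and /j/) occurs before a voiced consonant → [uː] by rule 1.
/a/ (between /j/ and /p/) fails the environment for rule 1, so it stays [a].
/p/ — between /a/ and /ɡ/; rule 2 does not apply here → [p].
Rule 1 applies to /e/ (between /ɡ/ and /z/: before a voiced consonant) → [eː].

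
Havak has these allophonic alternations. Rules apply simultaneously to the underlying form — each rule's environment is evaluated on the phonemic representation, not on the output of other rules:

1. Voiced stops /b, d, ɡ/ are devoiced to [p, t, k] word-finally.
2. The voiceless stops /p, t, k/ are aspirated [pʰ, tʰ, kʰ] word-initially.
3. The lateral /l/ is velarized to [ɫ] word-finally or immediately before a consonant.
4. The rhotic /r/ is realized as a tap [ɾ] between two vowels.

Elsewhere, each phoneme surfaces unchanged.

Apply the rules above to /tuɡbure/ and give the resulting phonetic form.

/t/ — word-initial, word-initially — surfaces as [tʰ] (rule 2).
/u/ stays [u].
/ɡ/ (between /u/ and /b/) fails the environment for rule 1, so it stays [ɡ].
/b/ (between /ɡ/ and /u/) is in the target of rule 1 but the environment (word-finally) is not met → [b].
/u/ (between /b/ and /r/) is unaffected → [u].
/r/ — between /u/ and /e/, between two vowels — surfaces as [ɾ] (rule 4).
/e/ (word-final): no rule targets it → [e].

[tʰuɡbuɾe]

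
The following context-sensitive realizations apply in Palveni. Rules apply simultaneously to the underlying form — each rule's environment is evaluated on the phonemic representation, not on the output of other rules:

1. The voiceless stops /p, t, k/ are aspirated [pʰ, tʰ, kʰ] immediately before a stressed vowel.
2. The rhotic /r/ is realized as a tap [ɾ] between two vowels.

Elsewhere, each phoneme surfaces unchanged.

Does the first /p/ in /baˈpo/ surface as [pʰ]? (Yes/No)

Yes

/p/ meets the environment for rule 1 (immediately before a stressed vowel) → [pʰ].
The actual realization is [pʰ], which matches [pʰ].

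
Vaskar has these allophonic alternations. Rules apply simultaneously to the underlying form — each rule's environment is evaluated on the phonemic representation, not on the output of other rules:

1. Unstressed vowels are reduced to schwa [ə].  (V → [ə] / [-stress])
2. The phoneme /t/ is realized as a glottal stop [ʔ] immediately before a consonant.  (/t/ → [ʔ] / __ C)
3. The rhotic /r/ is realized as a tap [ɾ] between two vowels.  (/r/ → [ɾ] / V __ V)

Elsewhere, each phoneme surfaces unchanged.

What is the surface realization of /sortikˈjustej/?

/o/ meets the environment for rule 1 (in an unstressed syllable) → [ə].
/r/ (between /o/ and /t/) fails the environment for rule 3, so it stays [r].
/t/ (between /r/ and /i/) is in the target of rule 2 but the environment (immediately before a consonant) is not met → [t].
/i/ meets the environment for rule 1 (in an unstressed syllable) → [ə].
/u/ (between /j/ and /s/): rule 1 targets it, but not in an unstressed syllable → unchanged [u].
/t/ — between /s/ and /e/; rule 2 does not apply here → [t].
Rule 1 applies to /e/ (between /t/ and /j/: in an unstressed syllable) → [ə].

[sərtəkˈjustəj]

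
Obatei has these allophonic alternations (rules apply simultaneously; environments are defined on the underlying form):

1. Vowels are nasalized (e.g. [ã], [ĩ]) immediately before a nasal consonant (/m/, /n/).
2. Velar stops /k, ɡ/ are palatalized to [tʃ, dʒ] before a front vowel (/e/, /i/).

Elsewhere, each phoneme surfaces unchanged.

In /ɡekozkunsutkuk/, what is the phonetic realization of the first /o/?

/o/ — between /k/ and /z/; rule 1 does not apply here → [o].

[o]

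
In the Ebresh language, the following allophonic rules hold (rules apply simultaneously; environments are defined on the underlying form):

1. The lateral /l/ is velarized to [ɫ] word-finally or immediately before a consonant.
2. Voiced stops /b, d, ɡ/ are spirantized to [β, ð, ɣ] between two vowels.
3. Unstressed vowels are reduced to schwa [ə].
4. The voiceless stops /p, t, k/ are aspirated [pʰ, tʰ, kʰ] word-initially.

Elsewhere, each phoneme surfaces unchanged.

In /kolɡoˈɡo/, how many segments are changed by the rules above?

Segments that undergo a rule: /k/ → [kʰ] (rule 4); /o/ → [ə] (rule 3); /l/ → [ɫ] (rule 1); /o/ → [ə] (rule 3); /ɡ/ → [ɣ] (rule 2).
All other segments surface unchanged.

5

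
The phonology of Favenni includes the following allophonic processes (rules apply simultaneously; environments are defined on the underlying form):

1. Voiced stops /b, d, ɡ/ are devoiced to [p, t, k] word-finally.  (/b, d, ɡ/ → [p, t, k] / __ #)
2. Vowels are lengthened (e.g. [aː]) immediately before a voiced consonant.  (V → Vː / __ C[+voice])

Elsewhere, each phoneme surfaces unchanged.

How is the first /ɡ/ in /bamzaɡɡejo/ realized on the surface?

/ɡ/ (between /a/ and /ɡ/) fails the environment for rule 1, so it stays [ɡ].

[ɡ]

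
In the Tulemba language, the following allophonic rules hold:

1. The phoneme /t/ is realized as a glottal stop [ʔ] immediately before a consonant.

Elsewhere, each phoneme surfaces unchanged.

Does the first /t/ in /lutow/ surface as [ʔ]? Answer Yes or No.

No

/t/ — between /u/ and /o/; rule 1 does not apply here → [t].
The actual realization is [t], not [ʔ].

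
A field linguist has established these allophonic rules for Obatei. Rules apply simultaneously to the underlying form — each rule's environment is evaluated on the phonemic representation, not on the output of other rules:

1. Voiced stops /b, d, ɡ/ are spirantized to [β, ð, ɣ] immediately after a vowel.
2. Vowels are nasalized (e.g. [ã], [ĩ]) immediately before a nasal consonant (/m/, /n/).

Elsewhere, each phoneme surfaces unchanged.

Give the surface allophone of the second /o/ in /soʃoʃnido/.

[o]

/o/ (between /ʃ/ and /ʃ/) fails the environment for rule 2, so it stays [o].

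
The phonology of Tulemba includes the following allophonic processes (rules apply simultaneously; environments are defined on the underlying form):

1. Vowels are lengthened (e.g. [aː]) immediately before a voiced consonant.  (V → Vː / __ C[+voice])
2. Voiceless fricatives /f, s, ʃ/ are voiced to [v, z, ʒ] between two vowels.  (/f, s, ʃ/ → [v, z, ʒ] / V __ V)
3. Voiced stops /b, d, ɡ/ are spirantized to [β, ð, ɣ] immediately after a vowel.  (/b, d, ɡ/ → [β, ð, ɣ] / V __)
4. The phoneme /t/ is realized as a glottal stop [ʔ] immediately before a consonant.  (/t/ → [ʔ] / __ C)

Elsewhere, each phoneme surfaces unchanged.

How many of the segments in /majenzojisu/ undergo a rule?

4

Segments that undergo a rule: /a/ → [aː] (rule 1); /e/ → [eː] (rule 1); /o/ → [oː] (rule 1); /s/ → [z] (rule 2).
All other segments surface unchanged.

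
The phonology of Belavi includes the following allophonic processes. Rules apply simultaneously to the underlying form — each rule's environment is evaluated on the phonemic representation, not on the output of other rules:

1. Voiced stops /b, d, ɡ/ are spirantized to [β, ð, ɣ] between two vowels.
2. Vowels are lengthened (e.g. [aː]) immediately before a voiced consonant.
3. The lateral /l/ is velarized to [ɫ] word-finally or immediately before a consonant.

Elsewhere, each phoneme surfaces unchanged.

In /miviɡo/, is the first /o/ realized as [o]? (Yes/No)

Yes

/o/ (word-final) is in the target of rule 2 but the environment (before a voiced consonant) is not met → [o].
The actual realization is [o], which matches [o].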